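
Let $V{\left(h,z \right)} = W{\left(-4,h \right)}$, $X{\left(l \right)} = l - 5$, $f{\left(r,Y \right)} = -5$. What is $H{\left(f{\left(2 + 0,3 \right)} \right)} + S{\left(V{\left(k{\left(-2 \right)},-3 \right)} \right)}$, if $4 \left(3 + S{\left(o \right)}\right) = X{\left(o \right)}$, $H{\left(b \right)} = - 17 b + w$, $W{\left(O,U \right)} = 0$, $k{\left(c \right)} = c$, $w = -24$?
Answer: $\frac{227}{4} \approx 56.75$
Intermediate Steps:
$X{\left(l \right)} = -5 + l$ ($X{\left(l \right)} = l - 5 = -5 + l$)
$V{\left(h,z \right)} = 0$
$H{\left(b \right)} = -24 - 17 b$ ($H{\left(b \right)} = - 17 b - 24 = -24 - 17 b$)
$S{\left(o \right)} = - \frac{17}{4} + \frac{o}{4}$ ($S{\left(o \right)} = -3 + \frac{-5 + o}{4} = -3 + \left(- \frac{5}{4} + \frac{o}{4}\right) = - \frac{17}{4} + \frac{o}{4}$)
$H{\left(f{\left(2 + 0,3 \right)} \right)} + S{\left(V{\left(k{\left(-2 \right)},-3 \right)} \right)} = \left(-24 - -85\right) + \left(- \frac{17}{4} + \frac{1}{4} \cdot 0\right) = \left(-24 + 85\right) + \left(- \frac{17}{4} + 0\right) = 61 - \frac{17}{4} = \frac{227}{4}$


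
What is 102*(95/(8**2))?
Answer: 4845/32 ≈ 151.41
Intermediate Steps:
102*(95/(8**2)) = 102*(95/64) = 4845/32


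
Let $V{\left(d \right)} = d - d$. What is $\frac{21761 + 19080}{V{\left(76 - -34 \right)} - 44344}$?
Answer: $- \frac{40841}{44344} \approx -0.921$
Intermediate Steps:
$V{\left(d \right)} = 0$
$\frac{21761 + 19080}{V{\left(76 - -34 \right)} - 44344} = \frac{21761 + 19080}{0 - 44344} = \frac{40841}{-44344} = 40841 \left(- \frac{1}{44344}\right) = - \frac{40841}{44344}$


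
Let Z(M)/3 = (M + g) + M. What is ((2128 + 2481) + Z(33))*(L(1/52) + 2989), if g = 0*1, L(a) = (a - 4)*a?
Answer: 38850409543/2704 ≈ 1.4368e+7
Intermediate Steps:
L(a) = a*(-4 + a) (L(a) = (-4 + a)*a = a*(-4 + a))
g = 0
Z(M) = 6*M (Z(M) = 3*((M + 0) + M) = 3*(M + M) = 3*(2*M) = 6*M)
((2128 + 2481) + Z(33))*(L(1/52) + 2989) = ((2128 + 2481) + 6*33)*((-4 + 1/52)/52 + 2989) = (4609 + 198)*((-4 + 1/52)/52 + 2989) = 4807*((1/52)*(-207/52) + 2989) = 4807*(-207/2704 + 2989) = 4807*(8082049/2704) = 38850409543/2704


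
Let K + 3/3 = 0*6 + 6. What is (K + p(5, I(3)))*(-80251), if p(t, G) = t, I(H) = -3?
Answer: -802510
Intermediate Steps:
K = 5 (K = -1 + (0*6 + 6) = -1 + (0 + 6) = -1 + 6 = 5)
(K + p(5, I(3)))*(-80251) = (5 + 5)*(-80251) = 10*(-80251) = -802510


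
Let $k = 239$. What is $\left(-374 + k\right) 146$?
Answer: $-19710$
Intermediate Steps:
$\left(-374 + k\right) 146 = \left(-374 + 239\right) 146 = \left(-135\right) 146 = -19710$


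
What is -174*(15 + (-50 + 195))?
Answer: -27840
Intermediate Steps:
-174*(15 + (-50 + 195)) = -174*(15 + 145) = -174*160 = -27840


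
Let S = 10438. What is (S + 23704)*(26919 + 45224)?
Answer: 2463106306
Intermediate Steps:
(S + 23704)*(26919 + 45224) = (10438 + 23704)*(26919 + 45224) = 34142*72143 = 2463106306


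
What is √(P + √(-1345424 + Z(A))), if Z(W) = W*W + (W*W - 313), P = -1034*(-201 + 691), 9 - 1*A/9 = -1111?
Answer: √(-506660 + √201867063) ≈ 701.75*I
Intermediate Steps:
A = 10080 (A = 81 - 9*(-1111) = 81 + 9999 = 10080)
P = -506660 (P = -1034*490 = -506660)
Z(W) = -313 + 2*W² (Z(W) = W² + (W² - 313) = W² + (-313 + W²) = -313 + 2*W²)
√(P + √(-1345424 + Z(A))) = √(-506660 + √(-1345424 + (-313 + 2*10080²))) = √(-506660 + √(-1345424 + (-313 + 2*101606400))) = √(-506660 + √(-1345424 + (-313 + 203212800))) = √(-506660 + √(-1345424 + 203212487)) = √(-506660 + √201867063)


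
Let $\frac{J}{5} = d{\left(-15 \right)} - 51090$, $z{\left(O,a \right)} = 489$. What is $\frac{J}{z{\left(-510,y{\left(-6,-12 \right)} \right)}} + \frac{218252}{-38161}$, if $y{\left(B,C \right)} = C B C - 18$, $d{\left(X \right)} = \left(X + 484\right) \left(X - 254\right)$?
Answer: $- \frac{33927102283}{18660729} \approx -1818.1$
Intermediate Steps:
$d{\left(X \right)} = \left(-254 + X\right) \left(484 + X\right)$ ($d{\left(X \right)} = \left(484 + X\right) \left(-254 + X\right) = \left(-254 + X\right) \left(484 + X\right)$)
$y{\left(B,C \right)} = -18 + B C^{2}$ ($y{\left(B,C \right)} = B C C - 18 = B C^{2} - 18 = -18 + B C^{2}$)
$J = -886255$ ($J = 5 \left(\left(-122936 + \left(-15\right)^{2} + 230 \left(-15\right)\right) - 51090\right) = 5 \left(\left(-122936 + 225 - 3450\right) - 51090\right) = 5 \left(-126161 - 51090\right) = 5 \left(-177251\right) = -886255$)
$\frac{J}{z{\left(-510,y{\left(-6,-12 \right)} \right)}} + \frac{218252}{-38161} = - \frac{886255}{489} + \frac{218252}{-38161} = \left(-886255\right) \frac{1}{489} + 218252 \left(- \frac{1}{38161}\right) = - \frac{886255}{489} - \frac{218252}{38161} = - \frac{33927102283}{18660729}$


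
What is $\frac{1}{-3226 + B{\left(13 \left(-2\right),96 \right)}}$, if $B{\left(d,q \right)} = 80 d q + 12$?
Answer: $- \frac{1}{202894} \approx -4.9287 \cdot 10^{-6}$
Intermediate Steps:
$B{\left(d,q \right)} = 12 + 80 d q$ ($B{\left(d,q \right)} = 80 d q + 12 = 12 + 80 d q$)
$\frac{1}{-3226 + B{\left(13 \left(-2\right),96 \right)}} = \frac{1}{-3226 + \left(12 + 80 \cdot 13 \left(-2\right) 96\right)} = \frac{1}{-3226 + \left(12 + 80 \left(-26\right) 96\right)} = \frac{1}{-3226 + \left(12 - 199680\right)} = \frac{1}{-3226 - 199668} = \frac{1}{-202894} = - \frac{1}{202894}$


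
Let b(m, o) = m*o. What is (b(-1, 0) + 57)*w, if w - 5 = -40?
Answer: -1995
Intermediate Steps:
w = -35 (w = 5 - 40 = -35)
(b(-1, 0) + 57)*w = (-1*0 + 57)*(-35) = (0 + 57)*(-35) = 57*(-35) = -1995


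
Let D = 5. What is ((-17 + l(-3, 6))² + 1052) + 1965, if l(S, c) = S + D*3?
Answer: 3042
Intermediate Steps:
l(S, c) = 15 + S (l(S, c) = S + 5*3 = S + 15 = 15 + S)
((-17 + l(-3, 6))² + 1052) + 1965 = ((-17 + (15 - 3))² + 1052) + 1965 = ((-17 + 12)² + 1052) + 1965 = ((-5)² + 1052) + 1965 = (25 + 1052) + 1965 = 1077 + 1965 = 3042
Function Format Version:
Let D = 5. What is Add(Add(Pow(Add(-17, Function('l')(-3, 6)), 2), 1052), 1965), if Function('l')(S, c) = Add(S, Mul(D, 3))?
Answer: 3042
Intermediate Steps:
Function('l')(S, c) = Add(15, S) (Function('l')(S, c) = Add(S, Mul(5, 3)) = Add(S, 15) = Add(15, S))
Add(Add(Pow(Add(-17, Function('l')(-3, 6)), 2), 1052), 1965) = Add(Add(Pow(Add(-17, Add(15, -3)), 2), 1052), 1965) = Add(Add(Pow(Add(-17, 12), 2), 1052), 1965) = Add(Add(Pow(-5, 2), 1052), 1965) = Add(Add(25, 1052), 1965) = Add(1077, 1965) = 3042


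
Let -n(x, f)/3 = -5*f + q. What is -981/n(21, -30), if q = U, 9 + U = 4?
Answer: 327/145 ≈ 2.2552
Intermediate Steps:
U = -5 (U = -9 + 4 = -5)
q = -5
n(x, f) = 15 + 15*f (n(x, f) = -3*(-5*f - 5) = -3*(-5 - 5*f) = 15 + 15*f)
-981/n(21, -30) = -981/(15 + 15*(-30)) = -981/(15 - 450) = -981/(-435) = -981*(-1/435) = 327/145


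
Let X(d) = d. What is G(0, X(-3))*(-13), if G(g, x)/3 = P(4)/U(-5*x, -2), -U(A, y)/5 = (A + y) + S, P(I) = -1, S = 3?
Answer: -39/80 ≈ -0.48750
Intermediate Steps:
U(A, y) = -15 - 5*A - 5*y (U(A, y) = -5*((A + y) + 3) = -5*(3 + A + y) = -15 - 5*A - 5*y)
G(g, x) = -3/(-5 + 25*x) (G(g, x) = 3*(-1/(-15 - (-25)*x - 5*(-2))) = 3*(-1/(-15 + 25*x + 10)) = 3*(-1/(-5 + 25*x)) = -3/(-5 + 25*x))
G(0, X(-3))*(-13) = -3/(-5 + 25*(-3))*(-13) = -3/(-5 - 75)*(-13) = -3/(-80)*(-13) = -3*(-1/80)*(-13) = (3/80)*(-13) = -39/80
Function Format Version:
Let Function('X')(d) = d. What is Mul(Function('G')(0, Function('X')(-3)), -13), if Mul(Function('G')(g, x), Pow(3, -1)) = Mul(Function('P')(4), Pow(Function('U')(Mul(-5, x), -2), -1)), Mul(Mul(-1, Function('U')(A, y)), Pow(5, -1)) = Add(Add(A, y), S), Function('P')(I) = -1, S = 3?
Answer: Rational(-39, 80) ≈ -0.48750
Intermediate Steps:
Function('U')(A, y) = Add(-15, Mul(-5, A), Mul(-5, y)) (Function('U')(A, y) = Mul(-5, Add(Add(A, y), 3)) = Mul(-5, Add(3, A, y)) = Add(-15, Mul(-5, A), Mul(-5, y)))
Function('G')(g, x) = Mul(-3, Pow(Add(-5, Mul(25, x)), -1)) (Function('G')(g, x) = Mul(3, Mul(-1, Pow(Add(-15, Mul(-5, Mul(-5, x)), Mul(-5, -2)), -1))) = Mul(3, Mul(-1, Pow(Add(-15, Mul(25, x), 10), -1))) = Mul(3, Mul(-1, Pow(Add(-5, Mul(25, x)), -1))) = Mul(-3, Pow(Add(-5, Mul(25, x)), -1)))
Mul(Function('G')(0, Function('X')(-3)), -13) = Mul(Mul(-3, Pow(Add(-5, Mul(25, -3)), -1)), -13) = Mul(Mul(-3, Pow(Add(-5, -75), -1)), -13) = Mul(Mul(-3, Pow(-80, -1)), -13) = Mul(Mul(-3, Rational(-1, 80)), -13) = Mul(Rational(3, 80), -13) = Rational(-39, 80)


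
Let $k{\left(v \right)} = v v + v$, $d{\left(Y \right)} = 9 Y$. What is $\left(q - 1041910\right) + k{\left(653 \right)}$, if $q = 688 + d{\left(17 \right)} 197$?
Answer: $-584019$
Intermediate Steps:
$q = 30829$ ($q = 688 + 9 \cdot 17 \cdot 197 = 688 + 153 \cdot 197 = 688 + 30141 = 30829$)
$k{\left(v \right)} = v + v^{2}$ ($k{\left(v \right)} = v^{2} + v = v + v^{2}$)
$\left(q - 1041910\right) + k{\left(653 \right)} = \left(30829 - 1041910\right) + 653 \left(1 + 653\right) = -1011081 + 653 \cdot 654 = -1011081 + 427062 = -584019$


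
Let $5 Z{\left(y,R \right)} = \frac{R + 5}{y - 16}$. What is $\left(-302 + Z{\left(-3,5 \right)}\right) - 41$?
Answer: $- \frac{6519}{19} \approx -343.11$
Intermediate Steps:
$Z{\left(y,R \right)} = \frac{5 + R}{5 \left(-16 + y\right)}$ ($Z{\left(y,R \right)} = \frac{\left(R + 5\right) \frac{1}{y - 16}}{5} = \frac{\left(5 + R\right) \frac{1}{-16 + y}}{5} = \frac{\frac{1}{-16 + y} \left(5 + R\right)}{5} = \frac{5 + R}{5 \left(-16 + y\right)}$)
$\left(-302 + Z{\left(-3,5 \right)}\right) - 41 = \left(-302 + \frac{5 + 5}{5 \left(-16 - 3\right)}\right) - 41 = \left(-302 + \frac{1}{5} \frac{1}{-19} \cdot 10\right) - 41 = \left(-302 + \frac{1}{5} \left(- \frac{1}{19}\right) 10\right) - 41 = \left(-302 - \frac{2}{19}\right) - 41 = - \frac{5740}{19} - 41 = - \frac{6519}{19}$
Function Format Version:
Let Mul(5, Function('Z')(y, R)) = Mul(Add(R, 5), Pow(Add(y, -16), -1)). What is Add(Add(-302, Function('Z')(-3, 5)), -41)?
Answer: Rational(-6519, 19) ≈ -343.11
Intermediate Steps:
Function('Z')(y, R) = Mul(Rational(1, 5), Pow(Add(-16, y), -1), Add(5, R)) (Function('Z')(y, R) = Mul(Rational(1, 5), Mul(Add(R, 5), Pow(Add(y, -16), -1))) = Mul(Rational(1, 5), Mul(Add(5, R), Pow(Add(-16, y), -1))) = Mul(Rational(1, 5), Mul(Pow(Add(-16, y), -1), Add(5, R))) = Mul(Rational(1, 5), Pow(Add(-16, y), -1), Add(5, R)))
Add(Add(-302, Function('Z')(-3, 5)), -41) = Add(Add(-302, Mul(Rational(1, 5), Pow(Add(-16, -3), -1), Add(5, 5))), -41) = Add(Add(-302, Mul(Rational(1, 5), Pow(-19, -1), 10)), -41) = Add(Add(-302, Mul(Rational(1, 5), Rational(-1, 19), 10)), -41) = Add(Add(-302, Rational(-2, 19)), -41) = Add(Rational(-5740, 19), -41) = Rational(-6519, 19)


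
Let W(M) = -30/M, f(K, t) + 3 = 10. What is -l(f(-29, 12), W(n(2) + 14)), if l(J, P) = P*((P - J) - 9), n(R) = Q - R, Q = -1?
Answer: -6180/121 ≈ -51.074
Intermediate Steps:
f(K, t) = 7 (f(K, t) = -3 + 10 = 7)
n(R) = -1 - R
W(M) = -30/M
l(J, P) = P*(-9 + P - J)
-l(f(-29, 12), W(n(2) + 14)) = -(-30/((-1 - 1*2) + 14))*(-9 - 30/((-1 - 1*2) + 14) - 1*7) = -(-30/((-1 - 2) + 14))*(-9 - 30/((-1 - 2) + 14) - 7) = -(-30/(-3 + 14))*(-9 - 30/(-3 + 14) - 7) = -(-30/11)*(-9 - 30/11 - 7) = -(-30*1/11)*(-9 - 30*1/11 - 7) = -(-30)*(-9 - 30/11 - 7)/11 = -(-30)*(-206)/(11*11) = -1*6180/121 = -6180/121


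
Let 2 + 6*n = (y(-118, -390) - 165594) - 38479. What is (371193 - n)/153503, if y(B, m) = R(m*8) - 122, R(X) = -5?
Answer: 1215680/460509 ≈ 2.6399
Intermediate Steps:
y(B, m) = -127 (y(B, m) = -5 - 122 = -127)
n = -102101/3 (n = -⅓ + ((-127 - 165594) - 38479)/6 = -⅓ + (-165721 - 38479)/6 = -⅓ + (⅙)*(-204200) = -⅓ - 102100/3 = -102101/3 ≈ -34034.)
(371193 - n)/153503 = (371193 - 1*(-102101/3))/153503 = (371193 + 102101/3)*(1/153503) = (1215680/3)*(1/153503) = 1215680/460509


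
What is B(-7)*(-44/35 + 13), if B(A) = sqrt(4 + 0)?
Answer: 822/35 ≈ 23.486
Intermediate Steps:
B(A) = 2 (B(A) = sqrt(4) = 2)
B(-7)*(-44/35 + 13) = 2*(-44/35 + 13) = 2*(411/35) = 822/35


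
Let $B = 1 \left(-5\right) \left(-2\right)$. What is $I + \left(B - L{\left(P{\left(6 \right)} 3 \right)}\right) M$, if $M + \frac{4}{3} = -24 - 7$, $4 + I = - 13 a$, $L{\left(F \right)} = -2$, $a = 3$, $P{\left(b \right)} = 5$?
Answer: $-431$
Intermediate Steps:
$I = -43$ ($I = -4 - 39 = -43$)
$B = 10$ ($B = \left(-5\right) \left(-2\right) = 10$)
$M = - \frac{97}{3}$ ($M = - \frac{4}{3} - 31 = - \frac{97}{3} \approx -32.333$)
$I + \left(B - L{\left(P{\left(6 \right)} 3 \right)}\right) M = -43 + \left(10 - -2\right) \left(- \frac{97}{3}\right) = -43 + \left(10 + 2\right) \left(- \frac{97}{3}\right) = -43 + 12 \left(- \frac{97}{3}\right) = -43 - 388 = -431$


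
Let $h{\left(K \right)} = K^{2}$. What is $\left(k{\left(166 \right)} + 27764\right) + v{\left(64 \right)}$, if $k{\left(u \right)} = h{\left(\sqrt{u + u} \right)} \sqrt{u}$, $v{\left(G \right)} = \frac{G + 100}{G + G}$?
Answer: $\frac{888489}{32} + 332 \sqrt{166} \approx 32043.0$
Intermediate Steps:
$v{\left(G \right)} = \frac{100 + G}{2 G}$
$k{\left(u \right)} = 2 u^{\frac{3}{2}}$ ($k{\left(u \right)} = \left(\sqrt{u + u}\right)^{2} \sqrt{u} = \left(\sqrt{2 u}\right)^{2} \sqrt{u} = \left(\sqrt{2} \sqrt{u}\right)^{2} \sqrt{u} = 2 u \sqrt{u} = 2 u^{\frac{3}{2}}$)
$\left(k{\left(166 \right)} + 27764\right) + v{\left(64 \right)} = \left(2 \cdot 166^{\frac{3}{2}} + 27764\right) + \frac{100 + 64}{2 \cdot 64} = \left(2 \cdot 166 \sqrt{166} + 27764\right) + \frac{1}{2} \cdot \frac{1}{64} \cdot 164 = \left(332 \sqrt{166} + 27764\right) + \frac{41}{32} = \left(27764 + 332 \sqrt{166}\right) + \frac{41}{32} = \frac{888489}{32} + 332 \sqrt{166}$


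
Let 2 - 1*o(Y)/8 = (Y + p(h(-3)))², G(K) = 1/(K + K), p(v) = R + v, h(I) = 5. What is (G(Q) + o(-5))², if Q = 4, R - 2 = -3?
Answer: 4225/64 ≈ 66.016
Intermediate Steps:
R = -1 (R = 2 - 3 = -1)
p(v) = -1 + v
G(K) = 1/(2*K)
o(Y) = 16 - 8*(4 + Y)² (o(Y) = 16 - 8*(Y + (-1 + 5))² = 16 - 8*(Y + 4)² = 16 - 8*(4 + Y)²)
(G(Q) + o(-5))² = ((½)/4 + (16 - 8*(4 - 5)²))² = ((½)*(¼) + (16 - 8*(-1)²))² = (⅛ + (16 - 8*1))² = (⅛ + (16 - 8))² = (⅛ + 8)² = (65/8)² = 4225/64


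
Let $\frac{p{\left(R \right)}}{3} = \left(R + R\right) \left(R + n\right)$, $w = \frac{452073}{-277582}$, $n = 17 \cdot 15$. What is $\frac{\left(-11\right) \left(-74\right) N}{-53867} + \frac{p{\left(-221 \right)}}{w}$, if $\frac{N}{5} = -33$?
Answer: $\frac{20429686680622}{737933827} \approx 27685.0$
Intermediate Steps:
$n = 255$
$N = -165$ ($N = 5 \left(-33\right) = -165$)
$w = - \frac{452073}{277582}$ ($w = 452073 \left(- \frac{1}{277582}\right) = - \frac{452073}{277582} \approx -1.6286$)
$p{\left(R \right)} = 6 R \left(255 + R\right)$ ($p{\left(R \right)} = 3 \left(R + R\right) \left(R + 255\right) = 3 \cdot 2 R \left(255 + R\right) = 6 R \left(255 + R\right)$)
$\frac{\left(-11\right) \left(-74\right) N}{-53867} + \frac{p{\left(-221 \right)}}{w} = \frac{\left(-11\right) \left(-74\right) \left(-165\right)}{-53867} + \frac{6 \left(-221\right) \left(255 - 221\right)}{- \frac{452073}{277582}} = 814 \left(-165\right) \left(- \frac{1}{53867}\right) + 6 \left(-221\right) 34 \left(- \frac{277582}{452073}\right) = \left(-134310\right) \left(- \frac{1}{53867}\right) - - \frac{4171502296}{150691} = \frac{12210}{4897} + \frac{4171502296}{150691} = \frac{20429686680622}{737933827}$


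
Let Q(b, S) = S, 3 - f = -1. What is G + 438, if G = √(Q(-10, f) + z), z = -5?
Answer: 438 + I ≈ 438.0 + 1.0*I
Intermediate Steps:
f = 4 (f = 3 - 1*(-1) = 3 + 1 = 4)
G = I (G = √(4 - 5) = √(-1) = I ≈ 1.0*I)
G + 438 = I + 438 = 438 + I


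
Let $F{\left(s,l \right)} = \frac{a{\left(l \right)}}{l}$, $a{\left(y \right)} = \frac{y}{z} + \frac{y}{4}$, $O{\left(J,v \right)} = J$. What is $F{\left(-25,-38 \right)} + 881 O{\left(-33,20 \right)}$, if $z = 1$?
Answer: $- \frac{116287}{4} \approx -29072.0$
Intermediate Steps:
$a{\left(y \right)} = \frac{5 y}{4}$ ($a{\left(y \right)} = \frac{y}{1} + \frac{y}{4} = y 1 + y \frac{1}{4} = y + \frac{y}{4} = \frac{5 y}{4}$)
$F{\left(s,l \right)} = \frac{5}{4}$ ($F{\left(s,l \right)} = \frac{\frac{5}{4} l}{l} = \frac{5}{4}$)
$F{\left(-25,-38 \right)} + 881 O{\left(-33,20 \right)} = \frac{5}{4} + 881 \left(-33\right) = \frac{5}{4} - 29073 = - \frac{116287}{4}$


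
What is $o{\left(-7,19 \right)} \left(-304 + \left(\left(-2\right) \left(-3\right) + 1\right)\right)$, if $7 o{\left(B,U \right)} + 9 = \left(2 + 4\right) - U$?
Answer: $\frac{6534}{7} \approx 933.43$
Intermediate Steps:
$o{\left(B,U \right)} = - \frac{3}{7} - \frac{U}{7}$ ($o{\left(B,U \right)} = - \frac{9}{7} + \frac{\left(2 + 4\right) - U}{7} = - \frac{9}{7} + \frac{6 - U}{7} = - \frac{9}{7} - \left(- \frac{6}{7} + \frac{U}{7}\right) = - \frac{3}{7} - \frac{U}{7}$)
$o{\left(-7,19 \right)} \left(-304 + \left(\left(-2\right) \left(-3\right) + 1\right)\right) = \left(- \frac{3}{7} - \frac{19}{7}\right) \left(-304 + \left(\left(-2\right) \left(-3\right) + 1\right)\right) = \left(- \frac{3}{7} - \frac{19}{7}\right) \left(-304 + \left(6 + 1\right)\right) = - \frac{22 \left(-304 + 7\right)}{7} = \left(- \frac{22}{7}\right) \left(-297\right) = \frac{6534}{7}$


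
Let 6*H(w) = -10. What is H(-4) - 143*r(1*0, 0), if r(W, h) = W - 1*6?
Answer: 2569/3 ≈ 856.33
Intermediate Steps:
r(W, h) = -6 + W (r(W, h) = W - 6 = -6 + W)
H(w) = -5/3 (H(w) = (⅙)*(-10) = -5/3)
H(-4) - 143*r(1*0, 0) = -5/3 - 143*(-6 + 1*0) = -5/3 - 143*(-6 + 0) = -5/3 - 143*(-6) = -5/3 + 858 = 2569/3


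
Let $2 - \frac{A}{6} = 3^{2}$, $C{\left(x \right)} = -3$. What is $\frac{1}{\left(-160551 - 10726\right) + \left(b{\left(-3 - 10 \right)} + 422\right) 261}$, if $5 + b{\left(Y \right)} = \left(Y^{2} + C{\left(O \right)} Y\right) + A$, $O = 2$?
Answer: $- \frac{1}{19114} \approx -5.2318 \cdot 10^{-5}$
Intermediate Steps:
$A = -42$ ($A = 12 - 6 \cdot 3^{2} = 12 - 54 = -42$)
$b{\left(Y \right)} = -47 + Y^{2} - 3 Y$ ($b{\left(Y \right)} = -5 - \left(42 - Y^{2} + 3 Y\right) = -47 + Y^{2} - 3 Y$)
$\frac{1}{\left(-160551 - 10726\right) + \left(b{\left(-3 - 10 \right)} + 422\right) 261} = \frac{1}{\left(-160551 - 10726\right) + \left(\left(-47 + \left(-3 - 10\right)^{2} - 3 \left(-3 - 10\right)\right) + 422\right) 261} = \frac{1}{-171277 + \left(\left(-47 + \left(-13\right)^{2} - -39\right) + 422\right) 261} = \frac{1}{-171277 + \left(\left(-47 + 169 + 39\right) + 422\right) 261} = \frac{1}{-171277 + \left(161 + 422\right) 261} = \frac{1}{-171277 + 583 \cdot 261} = \frac{1}{-171277 + 152163} = \frac{1}{-19114} = - \frac{1}{19114}$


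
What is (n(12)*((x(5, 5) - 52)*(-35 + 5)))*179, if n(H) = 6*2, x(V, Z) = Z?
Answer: 3028680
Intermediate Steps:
n(H) = 12
(n(12)*((x(5, 5) - 52)*(-35 + 5)))*179 = (12*((5 - 52)*(-35 + 5)))*179 = (12*(-47*(-30)))*179 = (12*1410)*179 = 16920*179 = 3028680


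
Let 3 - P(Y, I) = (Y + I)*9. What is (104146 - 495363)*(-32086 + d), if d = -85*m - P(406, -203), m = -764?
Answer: -13566623126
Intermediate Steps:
P(Y, I) = 3 - 9*I - 9*Y (P(Y, I) = 3 - (Y + I)*9 = 3 - (I + Y)*9 = 3 - (9*I + 9*Y) = 3 + (-9*I - 9*Y) = 3 - 9*I - 9*Y)
d = 66764 (d = -85*(-764) - (3 - 9*(-203) - 9*406) = 64940 - (3 + 1827 - 3654) = 64940 - 1*(-1824) = 64940 + 1824 = 66764)
(104146 - 495363)*(-32086 + d) = (104146 - 495363)*(-32086 + 66764) = -391217*34678 = -13566623126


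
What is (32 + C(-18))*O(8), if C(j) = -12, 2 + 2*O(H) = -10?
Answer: -120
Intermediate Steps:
O(H) = -6 (O(H) = -1 + (1/2)*(-10) = -1 - 5 = -6)
(32 + C(-18))*O(8) = (32 - 12)*(-6) = 20*(-6) = -120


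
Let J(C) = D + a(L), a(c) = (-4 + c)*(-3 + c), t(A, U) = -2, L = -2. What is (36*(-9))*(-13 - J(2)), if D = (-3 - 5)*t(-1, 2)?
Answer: 19116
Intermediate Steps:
D = 16 (D = (-3 - 5)*(-2) = -8*(-2) = 16)
J(C) = 46 (J(C) = 16 + (12 + (-2)**2 - 7*(-2)) = 16 + (12 + 4 + 14) = 16 + 30 = 46)
(36*(-9))*(-13 - J(2)) = (36*(-9))*(-13 - 1*46) = -324*(-13 - 46) = -324*(-59) = 19116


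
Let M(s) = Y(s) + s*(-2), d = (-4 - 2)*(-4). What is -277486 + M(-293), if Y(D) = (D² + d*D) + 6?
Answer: -198077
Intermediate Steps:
d = 24 (d = -6*(-4) = 24)
Y(D) = 6 + D² + 24*D (Y(D) = (D² + 24*D) + 6 = 6 + D² + 24*D)
M(s) = 6 + s² + 22*s (M(s) = (6 + s² + 24*s) + s*(-2) = (6 + s² + 24*s) - 2*s = 6 + s² + 22*s)
-277486 + M(-293) = -277486 + (6 + (-293)² + 22*(-293)) = -277486 + (6 + 85849 - 6446) = -277486 + 79409 = -198077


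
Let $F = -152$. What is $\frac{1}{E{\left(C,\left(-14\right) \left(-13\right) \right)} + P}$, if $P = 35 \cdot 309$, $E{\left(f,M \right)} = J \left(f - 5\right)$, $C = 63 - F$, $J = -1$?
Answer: $\frac{1}{10605} \approx 9.4295 \cdot 10^{-5}$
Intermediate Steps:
$C = 215$ ($C = 63 - -152 = 63 + 152 = 215$)
$E{\left(f,M \right)} = 5 - f$ ($E{\left(f,M \right)} = - (f - 5) = - (-5 + f) = 5 - f$)
$P = 10815$
$\frac{1}{E{\left(C,\left(-14\right) \left(-13\right) \right)} + P} = \frac{1}{\left(5 - 215\right) + 10815} = \frac{1}{-210 + 10815} = \frac{1}{10605}$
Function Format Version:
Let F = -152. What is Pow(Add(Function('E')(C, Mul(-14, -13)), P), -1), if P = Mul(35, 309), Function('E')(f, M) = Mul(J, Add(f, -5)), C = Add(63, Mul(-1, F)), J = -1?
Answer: Rational(1, 10605) ≈ 9.4295e-5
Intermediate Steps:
C = 215 (C = Add(63, Mul(-1, -152)) = Add(63, 152) = 215)
Function('E')(f, M) = Add(5, Mul(-1, f)) (Function('E')(f, M) = Mul(-1, Add(f, -5)) = Mul(-1, Add(-5, f)) = Add(5, Mul(-1, f)))
P = 10815
Pow(Add(Function('E')(C, Mul(-14, -13)), P), -1) = Pow(Add(Add(5, Mul(-1, 215)), 10815), -1) = Pow(Add(Add(5, -215), 10815), -1) = Pow(Add(-210, 10815), -1) = Pow(10605, -1) = Rational(1, 10605)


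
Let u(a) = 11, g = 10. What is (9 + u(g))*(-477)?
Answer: -9540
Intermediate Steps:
(9 + u(g))*(-477) = (9 + 11)*(-477) = 20*(-477) = -9540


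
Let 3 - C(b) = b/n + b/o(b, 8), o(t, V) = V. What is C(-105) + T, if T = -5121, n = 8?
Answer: -20367/4 ≈ -5091.8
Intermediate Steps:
C(b) = 3 - b/4 (C(b) = 3 - (b/8 + b/8) = 3 - b/4)
C(-105) + T = (3 - ¼*(-105)) - 5121 = (3 + 105/4) - 5121 = 117/4 - 5121 = -20367/4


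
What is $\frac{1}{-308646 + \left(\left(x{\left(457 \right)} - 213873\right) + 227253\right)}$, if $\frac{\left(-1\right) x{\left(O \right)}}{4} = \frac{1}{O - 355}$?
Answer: $- \frac{51}{15058568} \approx -3.3868 \cdot 10^{-6}$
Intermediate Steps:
$x{\left(O \right)} = - \frac{4}{-355 + O}$ ($x{\left(O \right)} = - \frac{4}{O - 355} = - \frac{4}{-355 + O}$)
$\frac{1}{-308646 + \left(\left(x{\left(457 \right)} - 213873\right) + 227253\right)} = \frac{1}{-308646 + \left(\left(- \frac{4}{-355 + 457} - 213873\right) + 227253\right)} = \frac{1}{-308646 + \left(\left(- \frac{4}{102} - 213873\right) + 227253\right)} = \frac{1}{-308646 + \left(\left(\left(-4\right) \frac{1}{102} - 213873\right) + 227253\right)} = \frac{1}{-308646 + \left(\left(- \frac{2}{51} - 213873\right) + 227253\right)} = \frac{1}{-308646 + \left(- \frac{10907525}{51} + 227253\right)} = \frac{1}{-308646 + \frac{682378}{51}} = \frac{1}{- \frac{15058568}{51}} = - \frac{51}{15058568}$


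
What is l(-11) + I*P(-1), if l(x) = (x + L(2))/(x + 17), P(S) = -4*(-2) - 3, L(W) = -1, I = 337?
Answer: 1683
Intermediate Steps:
P(S) = 5 (P(S) = 8 - 3 = 5)
l(x) = (-1 + x)/(17 + x) (l(x) = (x - 1)/(x + 17) = (-1 + x)/(17 + x))
l(-11) + I*P(-1) = (-1 - 11)/(17 - 11) + 337*5 = -12/6 + 1685 = (⅙)*(-12) + 1685 = -2 + 1685 = 1683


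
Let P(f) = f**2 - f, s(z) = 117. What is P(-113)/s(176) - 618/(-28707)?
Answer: 41097320/373191 ≈ 110.12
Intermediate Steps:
P(-113)/s(176) - 618/(-28707) = -113*(-1 - 113)/117 - 618/(-28707) = -113*(-114)*(1/117) - 618*(-1/28707) = 12882*(1/117) + 206/9569 = 4294/39 + 206/9569 = 41097320/373191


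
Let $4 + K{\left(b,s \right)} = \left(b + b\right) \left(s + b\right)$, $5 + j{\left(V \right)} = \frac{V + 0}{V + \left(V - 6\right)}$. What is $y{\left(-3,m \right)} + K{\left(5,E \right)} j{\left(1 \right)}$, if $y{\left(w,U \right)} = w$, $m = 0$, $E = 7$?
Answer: $-612$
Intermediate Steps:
$j{\left(V \right)} = -5 + \frac{V}{-6 + 2 V}$ ($j{\left(V \right)} = -5 + \frac{V + 0}{V + \left(V - 6\right)} = -5 + \frac{V}{V + \left(V - 6\right)} = -5 + \frac{V}{V + \left(-6 + V\right)} = -5 + \frac{V}{-6 + 2 V}$)
$K{\left(b,s \right)} = -4 + 2 b \left(b + s\right)$ ($K{\left(b,s \right)} = -4 + \left(b + b\right) \left(s + b\right) = -4 + 2 b \left(b + s\right)$)
$y{\left(-3,m \right)} + K{\left(5,E \right)} j{\left(1 \right)} = -3 + \left(-4 + 2 \cdot 5^{2} + 2 \cdot 5 \cdot 7\right) \frac{3 \left(10 - 3\right)}{2 \left(-3 + 1\right)} = -3 + \left(-4 + 2 \cdot 25 + 70\right) \frac{3 \left(10 - 3\right)}{2 \left(-2\right)} = -3 + \left(-4 + 50 + 70\right) \frac{3}{2} \left(- \frac{1}{2}\right) 7 = -3 + 116 \left(- \frac{21}{4}\right) = -3 - 609 = -612$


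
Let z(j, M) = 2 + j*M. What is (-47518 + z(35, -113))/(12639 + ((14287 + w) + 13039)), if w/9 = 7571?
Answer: -51471/108104 ≈ -0.47612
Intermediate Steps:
w = 68139 (w = 9*7571 = 68139)
z(j, M) = 2 + M*j
(-47518 + z(35, -113))/(12639 + ((14287 + w) + 13039)) = (-47518 + (2 - 113*35))/(12639 + ((14287 + 68139) + 13039)) = (-47518 + (2 - 3955))/(12639 + (82426 + 13039)) = (-47518 - 3953)/(12639 + 95465) = -51471/108104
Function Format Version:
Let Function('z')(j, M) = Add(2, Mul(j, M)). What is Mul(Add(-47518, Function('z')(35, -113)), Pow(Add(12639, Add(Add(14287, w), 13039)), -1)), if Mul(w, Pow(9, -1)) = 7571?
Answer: Rational(-51471, 108104) ≈ -0.47612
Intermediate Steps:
w = 68139 (w = Mul(9, 7571) = 68139)
Function('z')(j, M) = Add(2, Mul(M, j))
Mul(Add(-47518, Function('z')(35, -113)), Pow(Add(12639, Add(Add(14287, w), 13039)), -1)) = Mul(Add(-47518, Add(2, Mul(-113, 35))), Pow(Add(12639, Add(Add(14287, 68139), 13039)), -1)) = Mul(Add(-47518, Add(2, -3955)), Pow(Add(12639, Add(82426, 13039)), -1)) = Mul(Add(-47518, -3953), Pow(Add(12639, 95465), -1)) = Mul(-51471, Pow(108104, -1)) = Mul(-51471, Rational(1, 108104)) = Rational(-51471, 108104)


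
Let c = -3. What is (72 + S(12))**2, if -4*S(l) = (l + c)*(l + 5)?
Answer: 18225/16 ≈ 1139.1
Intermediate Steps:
S(l) = -(-3 + l)*(5 + l)/4 (S(l) = -(l - 3)*(l + 5)/4 = -(-3 + l)*(5 + l)/4)
(72 + S(12))**2 = (72 + (15/4 - 1/2*12 - 1/4*12**2))**2 = (72 + (15/4 - 6 - 1/4*144))**2 = (72 + (15/4 - 6 - 36))**2 = (72 - 153/4)**2 = (135/4)**2 = 18225/16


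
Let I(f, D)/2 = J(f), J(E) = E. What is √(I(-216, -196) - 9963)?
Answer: 3*I*√1155 ≈ 101.96*I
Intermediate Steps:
I(f, D) = 2*f
√(I(-216, -196) - 9963) = √(2*(-216) - 9963) = √(-432 - 9963) = √(-10395) = 3*I*√1155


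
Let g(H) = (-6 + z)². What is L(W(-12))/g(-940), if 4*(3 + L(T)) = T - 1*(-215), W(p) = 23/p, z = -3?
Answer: 2413/3888 ≈ 0.62063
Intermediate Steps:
L(T) = 203/4 + T/4 (L(T) = -3 + (T - 1*(-215))/4 = -3 + (T + 215)/4 = -3 + (215 + T)/4 = -3 + (215/4 + T/4) = 203/4 + T/4)
g(H) = 81 (g(H) = (-6 - 3)² = (-9)² = 81)
L(W(-12))/g(-940) = (203/4 + (23/(-12))/4)/81 = (203/4 + (23*(-1/12))/4)*(1/81) = (203/4 + (¼)*(-23/12))*(1/81) = (203/4 - 23/48)*(1/81) = (2413/48)*(1/81) = 2413/3888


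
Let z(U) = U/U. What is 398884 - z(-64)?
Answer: 398883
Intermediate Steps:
z(U) = 1
398884 - z(-64) = 398884 - 1*1 = 398884 - 1 = 398883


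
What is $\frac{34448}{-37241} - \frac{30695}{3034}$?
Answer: $- \frac{1247627727}{112989194} \approx -11.042$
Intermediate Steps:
$\frac{34448}{-37241} - \frac{30695}{3034} = 34448 \left(- \frac{1}{37241}\right) - \frac{30695}{3034} = - \frac{34448}{37241} - \frac{30695}{3034} = - \frac{1247627727}{112989194}$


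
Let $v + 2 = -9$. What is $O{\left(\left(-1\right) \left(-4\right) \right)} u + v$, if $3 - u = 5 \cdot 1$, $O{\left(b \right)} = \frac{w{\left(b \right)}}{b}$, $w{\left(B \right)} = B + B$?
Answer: $-15$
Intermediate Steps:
$v = -11$ ($v = -2 - 9 = -11$)
$w{\left(B \right)} = 2 B$
$O{\left(b \right)} = 2$ ($O{\left(b \right)} = \frac{2 b}{b} = 2$)
$u = -2$ ($u = 3 - 5 \cdot 1 = 3 - 5 = -2$)
$O{\left(\left(-1\right) \left(-4\right) \right)} u + v = 2 \left(-2\right) - 11 = -4 - 11 = -15$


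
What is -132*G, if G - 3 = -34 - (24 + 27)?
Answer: 10824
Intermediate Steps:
G = -82 (G = 3 + (-34 - (24 + 27)) = 3 + (-34 - 1*51) = 3 + (-34 - 51) = 3 - 85 = -82)
-132*G = -132*(-82) = 10824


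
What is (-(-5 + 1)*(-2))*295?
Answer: -2360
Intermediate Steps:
(-(-5 + 1)*(-2))*295 = (-1*(-4)*(-2))*295 = (4*(-2))*295 = -8*295 = -2360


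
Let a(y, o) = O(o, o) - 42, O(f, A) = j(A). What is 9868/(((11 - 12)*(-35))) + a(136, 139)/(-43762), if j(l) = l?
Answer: 431840021/1531670 ≈ 281.94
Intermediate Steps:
O(f, A) = A
a(y, o) = -42 + o (a(y, o) = o - 42 = -42 + o)
9868/(((11 - 12)*(-35))) + a(136, 139)/(-43762) = 9868/(((11 - 12)*(-35))) + (-42 + 139)/(-43762) = 9868/((-1*(-35))) + 97*(-1/43762) = 9868/35 - 97/43762 = 431840021/1531670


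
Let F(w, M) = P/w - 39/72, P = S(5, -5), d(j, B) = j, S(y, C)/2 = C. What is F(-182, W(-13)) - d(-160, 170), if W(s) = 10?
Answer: 348377/2184 ≈ 159.51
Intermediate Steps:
S(y, C) = 2*C
P = -10 (P = 2*(-5) = -10)
F(w, M) = -13/24 - 10/w (F(w, M) = -10/w - 39/72 = -10/w - 39*1/72 = -10/w - 13/24 = -13/24 - 10/w)
F(-182, W(-13)) - d(-160, 170) = (-13/24 - 10/(-182)) - 1*(-160) = (-13/24 - 10*(-1/182)) + 160 = (-13/24 + 5/91) + 160 = -1063/2184 + 160 = 348377/2184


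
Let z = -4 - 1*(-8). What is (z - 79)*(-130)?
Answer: 9750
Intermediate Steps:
z = 4 (z = -4 + 8 = 4)
(z - 79)*(-130) = (4 - 79)*(-130) = -75*(-130) = 9750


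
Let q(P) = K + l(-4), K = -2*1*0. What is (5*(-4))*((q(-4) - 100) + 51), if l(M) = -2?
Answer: 1020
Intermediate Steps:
K = 0 (K = -2*0 = 0)
q(P) = -2 (q(P) = 0 - 2 = -2)
(5*(-4))*((q(-4) - 100) + 51) = (5*(-4))*((-2 - 100) + 51) = -20*(-102 + 51) = -20*(-51) = 1020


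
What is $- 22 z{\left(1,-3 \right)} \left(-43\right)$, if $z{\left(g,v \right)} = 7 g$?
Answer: $6622$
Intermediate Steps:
$- 22 z{\left(1,-3 \right)} \left(-43\right) = - 22 \cdot 7 \cdot 1 \left(-43\right) = \left(-22\right) 7 \left(-43\right) = \left(-154\right) \left(-43\right) = 6622$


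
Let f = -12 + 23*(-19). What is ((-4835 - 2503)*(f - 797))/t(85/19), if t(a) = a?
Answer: 173719812/85 ≈ 2.0438e+6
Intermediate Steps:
f = -449 (f = -12 - 437 = -449)
((-4835 - 2503)*(f - 797))/t(85/19) = ((-4835 - 2503)*(-449 - 797))/((85/19)) = (-7338*(-1246))/((85*(1/19))) = 9143148/(85/19) = 9143148*(19/85) = 173719812/85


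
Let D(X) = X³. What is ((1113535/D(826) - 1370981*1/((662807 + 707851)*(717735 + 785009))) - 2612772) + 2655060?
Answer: 6135944587256957722062305/145098947707466383344 ≈ 42288.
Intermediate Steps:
((1113535/D(826) - 1370981*1/((662807 + 707851)*(717735 + 785009))) - 2612772) + 2655060 = ((1113535/(826³) - 1370981*1/((662807 + 707851)*(717735 + 785009))) - 2612772) + 2655060 = ((1113535/563559976 - 1370981/(1502744*1370658)) - 2612772) + 2655060 = ((1113535*(1/563559976) - 1370981/2059748085552) - 2612772) + 2655060 = ((1113535/563559976 - 1370981*1/2059748085552) - 2612772) + 2655060 = ((1113535/563559976 - 1370981/2059748085552) - 2612772) + 2655060 = (286603619303211233/145098947707466383344 - 2612772) + 2655060 = -379110467512928738039258335/145098947707466383344 + 2655060 = 6135944587256957722062305/145098947707466383344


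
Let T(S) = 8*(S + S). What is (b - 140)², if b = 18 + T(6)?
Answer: 676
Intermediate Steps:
T(S) = 16*S (T(S) = 8*(2*S) = 16*S)
b = 114 (b = 18 + 16*6 = 18 + 96 = 114)
(b - 140)² = (114 - 140)² = (-26)² = 676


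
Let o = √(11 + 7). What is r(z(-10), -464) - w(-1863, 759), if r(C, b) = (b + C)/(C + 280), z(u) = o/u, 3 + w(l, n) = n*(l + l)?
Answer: 11085873091658/3919991 - 11160*√2/3919991 ≈ 2.8280e+6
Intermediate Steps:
o = 3*√2 (o = √18 = 3*√2 ≈ 4.2426)
w(l, n) = -3 + 2*l*n (w(l, n) = -3 + n*(l + l) = -3 + n*(2*l) = -3 + 2*l*n)
z(u) = 3*√2/u (z(u) = (3*√2)/u = 3*√2/u)
r(C, b) = (C + b)/(280 + C)
r(z(-10), -464) - w(-1863, 759) = (3*√2/(-10) - 464)/(280 + 3*√2/(-10)) - (-3 + 2*(-1863)*759) = (3*√2*(-⅒) - 464)/(280 + 3*√2*(-⅒)) - (-3 - 2828034) = (-3*√2/10 - 464)/(280 - 3*√2/10) - 1*(-2828037) = (-464 - 3*√2/10)/(280 - 3*√2/10) + 2828037 = 2828037 + (-464 - 3*√2/10)/(280 - 3*√2/10)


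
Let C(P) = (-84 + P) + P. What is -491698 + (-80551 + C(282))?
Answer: -571769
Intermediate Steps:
C(P) = -84 + 2*P
-491698 + (-80551 + C(282)) = -491698 + (-80551 + (-84 + 2*282)) = -491698 + (-80551 + (-84 + 564)) = -491698 + (-80551 + 480) = -491698 - 80071 = -571769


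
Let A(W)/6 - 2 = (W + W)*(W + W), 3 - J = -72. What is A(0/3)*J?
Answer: 900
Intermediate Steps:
J = 75 (J = 3 - 1*(-72) = 3 + 72 = 75)
A(W) = 12 + 24*W² (A(W) = 12 + 6*((W + W)*(W + W)) = 12 + 6*((2*W)*(2*W)) = 12 + 6*(4*W²) = 12 + 24*W²)
A(0/3)*J = (12 + 24*(0/3)²)*75 = (12 + 24*(0*(⅓))²)*75 = (12 + 24*0²)*75 = (12 + 24*0)*75 = (12 + 0)*75 = 12*75 = 900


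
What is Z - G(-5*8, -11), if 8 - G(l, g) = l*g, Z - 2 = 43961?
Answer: 44395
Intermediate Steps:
Z = 43963 (Z = 2 + 43961 = 43963)
G(l, g) = 8 - g*l (G(l, g) = 8 - l*g = 8 - g*l)
Z - G(-5*8, -11) = 43963 - (8 - 1*(-11)*(-5*8)) = 43963 - (8 - 1*(-11)*(-40)) = 43963 - (8 - 440) = 43963 - 1*(-432) = 43963 + 432 = 44395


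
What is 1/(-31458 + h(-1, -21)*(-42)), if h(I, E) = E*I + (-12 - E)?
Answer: -1/32718 ≈ -3.0564e-5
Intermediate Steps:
h(I, E) = -12 - E + E*I
1/(-31458 + h(-1, -21)*(-42)) = 1/(-31458 + (-12 - 1*(-21) - 21*(-1))*(-42)) = 1/(-31458 + (-12 + 21 + 21)*(-42)) = 1/(-31458 + 30*(-42)) = 1/(-31458 - 1260) = 1/(-32718) = -1/32718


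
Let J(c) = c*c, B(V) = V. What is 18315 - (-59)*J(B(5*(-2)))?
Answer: 24215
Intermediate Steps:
J(c) = c²
18315 - (-59)*J(B(5*(-2))) = 18315 - (-59)*(5*(-2))² = 18315 - (-59)*(-10)² = 18315 - (-59)*100 = 18315 - 1*(-5900) = 18315 + 5900 = 24215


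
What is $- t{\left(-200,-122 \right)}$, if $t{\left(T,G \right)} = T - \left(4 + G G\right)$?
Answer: $15088$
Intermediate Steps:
$t{\left(T,G \right)} = -4 + T - G^{2}$ ($t{\left(T,G \right)} = T - \left(4 + G^{2}\right) = -4 + T - G^{2}$)
$- t{\left(-200,-122 \right)} = - (-4 - 200 - \left(-122\right)^{2}) = - (-4 - 200 - 14884) = \left(-1\right) \left(-15088\right) = 15088$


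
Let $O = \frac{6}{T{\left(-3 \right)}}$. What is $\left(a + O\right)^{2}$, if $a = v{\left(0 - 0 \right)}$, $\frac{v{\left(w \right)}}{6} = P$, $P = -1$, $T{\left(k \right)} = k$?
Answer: $64$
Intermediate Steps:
$O = -2$ ($O = \frac{6}{-3} = 6 \left(- \frac{1}{3}\right) = -2$)
$v{\left(w \right)} = -6$ ($v{\left(w \right)} = 6 \left(-1\right) = -6$)
$a = -6$
$\left(a + O\right)^{2} = \left(-6 - 2\right)^{2} = \left(-8\right)^{2} = 64$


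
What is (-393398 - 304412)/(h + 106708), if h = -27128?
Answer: -69781/7958 ≈ -8.7687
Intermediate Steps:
(-393398 - 304412)/(h + 106708) = (-393398 - 304412)/(-27128 + 106708) = -697810/79580 = -697810*1/79580 = -69781/7958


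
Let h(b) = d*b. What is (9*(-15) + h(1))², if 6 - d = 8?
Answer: 18769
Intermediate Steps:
d = -2 (d = 6 - 1*8 = 6 - 8 = -2)
h(b) = -2*b
(9*(-15) + h(1))² = (9*(-15) - 2*1)² = (-135 - 2)² = (-137)² = 18769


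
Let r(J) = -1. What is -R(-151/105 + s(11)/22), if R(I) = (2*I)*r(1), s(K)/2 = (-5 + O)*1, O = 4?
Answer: -3532/1155 ≈ -3.0580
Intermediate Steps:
s(K) = -2 (s(K) = 2*((-5 + 4)*1) = 2*(-1*1) = 2*(-1) = -2)
R(I) = -2*I (R(I) = (2*I)*(-1) = -2*I)
-R(-151/105 + s(11)/22) = -(-2)*(-151/105 - 2/22) = -(-2)*(-151*1/105 - 2*1/22) = -(-2)*(-151/105 - 1/11) = -(-2)*(-1766)/1155 = -1*3532/1155 = -3532/1155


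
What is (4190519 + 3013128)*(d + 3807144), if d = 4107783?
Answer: 57016340138769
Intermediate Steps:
(4190519 + 3013128)*(d + 3807144) = (4190519 + 3013128)*(4107783 + 3807144) = 7203647*7914927 = 57016340138769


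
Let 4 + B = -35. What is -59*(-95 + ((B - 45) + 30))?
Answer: 8791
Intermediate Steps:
B = -39 (B = -4 - 35 = -39)
-59*(-95 + ((B - 45) + 30)) = -59*(-95 + ((-39 - 45) + 30)) = -59*(-95 + (-84 + 30)) = -59*(-95 - 54) = -59*(-149) = 8791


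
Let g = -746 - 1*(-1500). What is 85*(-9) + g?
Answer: -11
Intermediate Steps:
g = 754 (g = -746 + 1500 = 754)
85*(-9) + g = 85*(-9) + 754 = -765 + 754 = -11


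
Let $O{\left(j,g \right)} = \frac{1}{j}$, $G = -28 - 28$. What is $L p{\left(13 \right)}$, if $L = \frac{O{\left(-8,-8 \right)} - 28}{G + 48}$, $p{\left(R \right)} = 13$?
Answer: $\frac{2925}{64} \approx 45.703$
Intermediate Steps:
$G = -56$ ($G = -28 - 28 = -56$)
$L = \frac{225}{64}$ ($L = \frac{\frac{1}{-8} - 28}{-56 + 48} = \frac{- \frac{1}{8} - 28}{-8} = \left(- \frac{225}{8}\right) \left(- \frac{1}{8}\right) = \frac{225}{64} \approx 3.5156$)
$L p{\left(13 \right)} = \frac{225}{64} \cdot 13 = \frac{2925}{64}$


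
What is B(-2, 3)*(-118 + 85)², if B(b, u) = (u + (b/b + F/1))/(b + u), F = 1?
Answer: 5445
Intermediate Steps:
B(b, u) = (2 + u)/(b + u) (B(b, u) = (u + (b/b + 1/1))/(b + u) = (u + (1 + 1*1))/(b + u) = (u + (1 + 1))/(b + u) = (u + 2)/(b + u) = (2 + u)/(b + u))
B(-2, 3)*(-118 + 85)² = ((2 + 3)/(-2 + 3))*(-118 + 85)² = (5/1)*(-33)² = (1*5)*1089 = 5*1089 = 5445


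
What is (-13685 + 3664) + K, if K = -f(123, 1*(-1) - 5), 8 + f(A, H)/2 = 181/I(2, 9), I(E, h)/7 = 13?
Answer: -910817/91 ≈ -10009.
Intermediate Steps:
I(E, h) = 91 (I(E, h) = 7*13 = 91)
f(A, H) = -1094/91 (f(A, H) = -16 + 2*(181/91) = -16 + 362/91 = -1094/91)
K = 1094/91 (K = -1*(-1094/91) = 1094/91 ≈ 12.022)
(-13685 + 3664) + K = (-13685 + 3664) + 1094/91 = -10021 + 1094/91 = -910817/91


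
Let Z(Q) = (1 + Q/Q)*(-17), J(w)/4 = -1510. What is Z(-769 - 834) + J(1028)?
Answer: -6074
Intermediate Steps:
J(w) = -6040 (J(w) = 4*(-1510) = -6040)
Z(Q) = -34 (Z(Q) = (1 + 1)*(-17) = 2*(-17) = -34)
Z(-769 - 834) + J(1028) = -34 - 6040 = -6074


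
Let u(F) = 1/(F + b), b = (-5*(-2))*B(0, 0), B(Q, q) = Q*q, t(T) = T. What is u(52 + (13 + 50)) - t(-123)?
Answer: 14146/115 ≈ 123.01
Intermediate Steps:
b = 0 (b = (-5*(-2))*(0*0) = 10*0 = 0)
u(F) = 1/F (u(F) = 1/(F + 0) = 1/F)
u(52 + (13 + 50)) - t(-123) = 1/(52 + (13 + 50)) - 1*(-123) = 1/(52 + 63) + 123 = 1/115 + 123 = 14146/115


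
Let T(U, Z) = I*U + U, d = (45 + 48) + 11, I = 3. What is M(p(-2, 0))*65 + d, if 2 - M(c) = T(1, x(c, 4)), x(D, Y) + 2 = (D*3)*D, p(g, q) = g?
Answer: -26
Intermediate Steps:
x(D, Y) = -2 + 3*D² (x(D, Y) = -2 + (D*3)*D = -2 + (3*D)*D = -2 + 3*D²)
d = 104 (d = 93 + 11 = 104)
T(U, Z) = 4*U (T(U, Z) = 3*U + U = 4*U)
M(c) = -2 (M(c) = 2 - 4 = -2)
M(p(-2, 0))*65 + d = -2*65 + 104 = -130 + 104 = -26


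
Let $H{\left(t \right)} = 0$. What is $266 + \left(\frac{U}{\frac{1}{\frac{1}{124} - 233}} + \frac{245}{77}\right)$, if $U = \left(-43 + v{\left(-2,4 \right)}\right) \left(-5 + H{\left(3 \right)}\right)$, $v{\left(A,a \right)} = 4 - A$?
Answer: $- \frac{58426021}{1364} \approx -42834.0$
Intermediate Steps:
$U = 185$ ($U = \left(-43 + \left(4 - -2\right)\right) \left(-5 + 0\right) = \left(-43 + \left(4 + 2\right)\right) \left(-5\right) = \left(-43 + 6\right) \left(-5\right) = \left(-37\right) \left(-5\right) = 185$)
$266 + \left(\frac{U}{\frac{1}{\frac{1}{124} - 233}} + \frac{245}{77}\right) = 266 + \left(\frac{185}{\frac{1}{\frac{1}{124} - 233}} + \frac{245}{77}\right) = 266 + \left(\frac{185}{\frac{1}{\frac{1}{124} - 233}} + 245 \cdot \frac{1}{77}\right) = 266 + \left(\frac{185}{\frac{1}{- \frac{28891}{124}}} + \frac{35}{11}\right) = 266 + \left(\frac{185}{- \frac{124}{28891}} + \frac{35}{11}\right) = 266 + \left(185 \left(- \frac{28891}{124}\right) + \frac{35}{11}\right) = 266 + \left(- \frac{5344835}{124} + \frac{35}{11}\right) = 266 - \frac{58788845}{1364} = - \frac{58426021}{1364}$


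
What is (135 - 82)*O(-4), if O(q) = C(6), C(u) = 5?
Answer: 265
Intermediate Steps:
O(q) = 5
(135 - 82)*O(-4) = (135 - 82)*5 = 53*5 = 265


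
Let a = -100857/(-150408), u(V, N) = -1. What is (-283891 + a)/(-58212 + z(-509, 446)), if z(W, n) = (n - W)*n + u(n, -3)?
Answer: -2033303651/2633694216 ≈ -0.77203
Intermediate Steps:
a = 33619/50136 (a = -100857*(-1)/150408 = -1*(-33619/50136) = 33619/50136 ≈ 0.67056)
z(W, n) = -1 + n*(n - W) (z(W, n) = (n - W)*n - 1 = n*(n - W) - 1 = -1 + n*(n - W))
(-283891 + a)/(-58212 + z(-509, 446)) = (-283891 + 33619/50136)/(-58212 + (-1 + 446² - 1*(-509)*446)) = -14233125557/(50136*(-58212 + (-1 + 198916 + 227014))) = -14233125557/(50136*(-58212 + 425929)) = -14233125557/50136/367717 = -14233125557/50136*1/367717 = -2033303651/2633694216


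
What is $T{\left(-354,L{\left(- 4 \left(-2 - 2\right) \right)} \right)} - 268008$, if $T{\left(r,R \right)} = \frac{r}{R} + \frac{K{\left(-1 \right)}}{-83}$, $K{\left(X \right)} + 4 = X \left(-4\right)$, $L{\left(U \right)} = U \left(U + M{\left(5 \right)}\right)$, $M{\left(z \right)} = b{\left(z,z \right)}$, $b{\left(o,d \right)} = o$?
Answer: $- \frac{15008507}{56} \approx -2.6801 \cdot 10^{5}$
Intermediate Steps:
$M{\left(z \right)} = z$
$L{\left(U \right)} = U \left(5 + U\right)$ ($L{\left(U \right)} = U \left(U + 5\right) = U \left(5 + U\right)$)
$K{\left(X \right)} = -4 - 4 X$ ($K{\left(X \right)} = -4 + X \left(-4\right) = -4 - 4 X$)
$T{\left(r,R \right)} = \frac{r}{R}$ ($T{\left(r,R \right)} = \frac{r}{R} + \frac{-4 - -4}{-83} = \frac{r}{R} + \left(-4 + 4\right) \left(- \frac{1}{83}\right) = \frac{r}{R} + 0 \left(- \frac{1}{83}\right) = \frac{r}{R} + 0 = \frac{r}{R}$)
$T{\left(-354,L{\left(- 4 \left(-2 - 2\right) \right)} \right)} - 268008 = - \frac{354}{- 4 \left(-2 - 2\right) \left(5 - 4 \left(-2 - 2\right)\right)} - 268008 = - \frac{354}{\left(-4\right) \left(-4\right) \left(5 - -16\right)} - 268008 = - \frac{354}{16 \left(5 + 16\right)} - 268008 = - \frac{354}{16 \cdot 21} - 268008 = - \frac{354}{336} - 268008 = \left(-354\right) \frac{1}{336} - 268008 = - \frac{59}{56} - 268008 = - \frac{15008507}{56}$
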